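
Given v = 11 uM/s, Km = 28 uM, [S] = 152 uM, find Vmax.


Vmax = v * (Km + [S]) / [S]
Vmax = 11 * (28 + 152) / 152
Vmax = 13.0263 uM/s

13.0263 uM/s


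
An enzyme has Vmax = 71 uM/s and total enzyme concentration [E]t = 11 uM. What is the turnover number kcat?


kcat = Vmax / [E]t
kcat = 71 / 11
kcat = 6.4545 s^-1

6.4545 s^-1


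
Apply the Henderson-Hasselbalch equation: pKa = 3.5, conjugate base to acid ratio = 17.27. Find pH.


pH = pKa + log10([A-]/[HA])
pH = 3.5 + log10(17.27)
pH = 4.7373

4.7373


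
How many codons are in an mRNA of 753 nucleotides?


codons = nucleotides / 3
codons = 753 / 3 = 251

251


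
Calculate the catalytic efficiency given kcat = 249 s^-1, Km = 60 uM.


Catalytic efficiency = kcat / Km
= 249 / 60
= 4.15 uM^-1*s^-1

4.15 uM^-1*s^-1


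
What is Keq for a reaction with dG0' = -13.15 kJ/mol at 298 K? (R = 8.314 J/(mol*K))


Keq = exp(-dG0 * 1000 / (R * T))
Keq = exp(-(-13.15) * 1000 / (8.314 * 298))
Keq = 201.8683

201.8683


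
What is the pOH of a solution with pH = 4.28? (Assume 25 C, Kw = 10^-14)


pOH = 14 - pH
pOH = 14 - 4.28
pOH = 9.72

9.72


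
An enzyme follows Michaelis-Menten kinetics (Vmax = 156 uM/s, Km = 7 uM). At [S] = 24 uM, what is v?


v = Vmax * [S] / (Km + [S])
v = 156 * 24 / (7 + 24)
v = 120.7742 uM/s

120.7742 uM/s


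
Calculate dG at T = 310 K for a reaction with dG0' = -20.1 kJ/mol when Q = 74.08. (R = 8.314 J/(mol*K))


dG = dG0' + RT * ln(Q) / 1000
dG = -20.1 + 8.314 * 310 * ln(74.08) / 1000
dG = -9.0042 kJ/mol

-9.0042 kJ/mol


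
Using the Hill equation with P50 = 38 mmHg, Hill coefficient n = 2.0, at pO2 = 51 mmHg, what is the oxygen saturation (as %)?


Y = pO2^n / (P50^n + pO2^n)
Y = 51^2.0 / (38^2.0 + 51^2.0)
Y = 64.3%

64.3%


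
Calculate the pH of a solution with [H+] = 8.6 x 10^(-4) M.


pH = -log10([H+])
pH = -log10(8.6 x 10^(-4))
pH = 3.0655

3.0655


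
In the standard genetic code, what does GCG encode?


Standard genetic code lookup.
Codon GCG -> Ala

Ala


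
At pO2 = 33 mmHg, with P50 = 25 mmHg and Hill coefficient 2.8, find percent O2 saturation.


Y = pO2^n / (P50^n + pO2^n)
Y = 33^2.8 / (25^2.8 + 33^2.8)
Y = 68.51%

68.51%


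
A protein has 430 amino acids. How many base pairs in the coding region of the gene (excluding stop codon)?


Each amino acid = 1 codon = 3 bp
bp = 430 * 3 = 1290 bp

1290 bp


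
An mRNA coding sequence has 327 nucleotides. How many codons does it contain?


codons = nucleotides / 3
codons = 327 / 3 = 109

109


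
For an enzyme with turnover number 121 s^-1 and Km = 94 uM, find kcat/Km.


Catalytic efficiency = kcat / Km
= 121 / 94
= 1.2872 uM^-1*s^-1

1.2872 uM^-1*s^-1


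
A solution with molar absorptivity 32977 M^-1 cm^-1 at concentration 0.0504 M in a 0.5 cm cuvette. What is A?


A = epsilon * c * l
A = 32977 * 0.0504 * 0.5
A = 831.0204

831.0204


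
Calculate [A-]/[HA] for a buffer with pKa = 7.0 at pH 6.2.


[A-]/[HA] = 10^(pH - pKa)
= 10^(6.2 - 7.0)
= 0.1585

0.1585


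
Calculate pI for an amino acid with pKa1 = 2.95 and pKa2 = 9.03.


pI = (pKa1 + pKa2) / 2
pI = (2.95 + 9.03) / 2
pI = 5.99

5.99


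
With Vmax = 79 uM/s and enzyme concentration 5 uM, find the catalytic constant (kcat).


kcat = Vmax / [E]t
kcat = 79 / 5
kcat = 15.8 s^-1

15.8 s^-1


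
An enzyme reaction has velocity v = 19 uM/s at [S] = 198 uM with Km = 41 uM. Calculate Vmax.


Vmax = v * (Km + [S]) / [S]
Vmax = 19 * (41 + 198) / 198
Vmax = 22.9343 uM/s

22.9343 uM/s


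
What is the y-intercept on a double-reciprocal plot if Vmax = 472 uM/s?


y-intercept = 1/Vmax
= 1/472
= 0.0021 s/uM

0.0021 s/uM


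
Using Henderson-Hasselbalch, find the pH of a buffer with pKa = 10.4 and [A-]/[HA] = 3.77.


pH = pKa + log10([A-]/[HA])
pH = 10.4 + log10(3.77)
pH = 10.9763

10.9763


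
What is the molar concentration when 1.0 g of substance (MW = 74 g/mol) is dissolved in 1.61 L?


C = (mass / MW) / volume
C = (1.0 / 74) / 1.61
C = 0.0084 M

0.0084 M


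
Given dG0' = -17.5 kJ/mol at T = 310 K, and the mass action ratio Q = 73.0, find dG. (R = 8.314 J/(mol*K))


dG = dG0' + RT * ln(Q) / 1000
dG = -17.5 + 8.314 * 310 * ln(73.0) / 1000
dG = -6.442 kJ/mol

-6.442 kJ/mol


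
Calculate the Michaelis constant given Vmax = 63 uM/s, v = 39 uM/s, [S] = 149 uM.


Km = [S] * (Vmax - v) / v
Km = 149 * (63 - 39) / 39
Km = 91.6923 uM

91.6923 uM


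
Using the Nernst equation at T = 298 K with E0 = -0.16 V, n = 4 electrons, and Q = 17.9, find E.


E = E0 - (RT/nF) * ln(Q)
E = -0.16 - (8.314 * 298 / (4 * 96485)) * ln(17.9)
E = -0.1785 V

-0.1785 V


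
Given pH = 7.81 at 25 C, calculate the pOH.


pOH = 14 - pH
pOH = 14 - 7.81
pOH = 6.19

6.19


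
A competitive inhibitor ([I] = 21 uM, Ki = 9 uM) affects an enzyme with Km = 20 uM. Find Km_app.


Km_app = Km * (1 + [I]/Ki)
Km_app = 20 * (1 + 21/9)
Km_app = 66.6667 uM

66.6667 uM


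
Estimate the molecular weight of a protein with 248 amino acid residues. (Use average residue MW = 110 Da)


MW = n_residues * 110 Da
MW = 248 * 110
MW = 27280 Da

27280 Da


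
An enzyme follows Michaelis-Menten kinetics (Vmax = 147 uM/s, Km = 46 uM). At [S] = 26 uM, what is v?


v = Vmax * [S] / (Km + [S])
v = 147 * 26 / (46 + 26)
v = 53.0833 uM/s

53.0833 uM/s


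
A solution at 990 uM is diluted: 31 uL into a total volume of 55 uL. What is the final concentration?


C2 = C1 * V1 / V2
C2 = 990 * 31 / 55
C2 = 558.0 uM

558.0 uM


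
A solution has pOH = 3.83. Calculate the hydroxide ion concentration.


[OH-] = 10^(-pOH)
[OH-] = 10^(-3.83)
[OH-] = 1.479e-04 M

1.479e-04 M


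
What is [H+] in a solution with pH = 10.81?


[H+] = 10^(-pH)
[H+] = 10^(-10.81)
[H+] = 1.549e-11 M

1.549e-11 M


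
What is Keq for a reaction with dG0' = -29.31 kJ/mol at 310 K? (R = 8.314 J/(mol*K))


Keq = exp(-dG0 * 1000 / (R * T))
Keq = exp(-(-29.31) * 1000 / (8.314 * 310))
Keq = 86871.9029

86871.9029


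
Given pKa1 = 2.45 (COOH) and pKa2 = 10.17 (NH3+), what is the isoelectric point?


pI = (pKa1 + pKa2) / 2
pI = (2.45 + 10.17) / 2
pI = 6.31

6.31


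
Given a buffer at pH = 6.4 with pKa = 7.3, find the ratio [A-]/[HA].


[A-]/[HA] = 10^(pH - pKa)
= 10^(6.4 - 7.3)
= 0.1259

0.1259


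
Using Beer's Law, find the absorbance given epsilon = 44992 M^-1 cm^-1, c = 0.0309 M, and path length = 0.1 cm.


A = epsilon * c * l
A = 44992 * 0.0309 * 0.1
A = 139.0253

139.0253


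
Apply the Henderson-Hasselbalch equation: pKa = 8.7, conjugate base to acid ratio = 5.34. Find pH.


pH = pKa + log10([A-]/[HA])
pH = 8.7 + log10(5.34)
pH = 9.4275

9.4275


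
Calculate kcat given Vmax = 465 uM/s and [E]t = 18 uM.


kcat = Vmax / [E]t
kcat = 465 / 18
kcat = 25.8333 s^-1

25.8333 s^-1


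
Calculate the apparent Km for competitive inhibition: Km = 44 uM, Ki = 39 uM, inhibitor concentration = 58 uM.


Km_app = Km * (1 + [I]/Ki)
Km_app = 44 * (1 + 58/39)
Km_app = 109.4359 uM

109.4359 uM


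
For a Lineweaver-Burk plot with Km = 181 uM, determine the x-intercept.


x-intercept = -1/Km
= -1/181
= -0.0055 1/uM

-0.0055 1/uM


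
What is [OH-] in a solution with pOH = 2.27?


[OH-] = 10^(-pOH)
[OH-] = 10^(-2.27)
[OH-] = 0.0054 M

0.0054 M


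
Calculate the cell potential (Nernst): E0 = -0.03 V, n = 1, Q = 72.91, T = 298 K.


E = E0 - (RT/nF) * ln(Q)
E = -0.03 - (8.314 * 298 / (1 * 96485)) * ln(72.91)
E = -0.1401 V

-0.1401 V


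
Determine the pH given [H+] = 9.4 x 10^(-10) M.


pH = -log10([H+])
pH = -log10(9.4 x 10^(-10))
pH = 9.0269

9.0269


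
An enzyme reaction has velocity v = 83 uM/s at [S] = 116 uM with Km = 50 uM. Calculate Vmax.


Vmax = v * (Km + [S]) / [S]
Vmax = 83 * (50 + 116) / 116
Vmax = 118.7759 uM/s

118.7759 uM/s


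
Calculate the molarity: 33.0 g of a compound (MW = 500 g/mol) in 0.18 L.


C = (mass / MW) / volume
C = (33.0 / 500) / 0.18
C = 0.3667 M

0.3667 M


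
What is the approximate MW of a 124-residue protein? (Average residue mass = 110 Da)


MW = n_residues * 110 Da
MW = 124 * 110
MW = 13640 Da

13640 Da


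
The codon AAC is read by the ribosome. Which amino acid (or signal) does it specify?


Standard genetic code lookup.
Codon AAC -> Asn

Asn


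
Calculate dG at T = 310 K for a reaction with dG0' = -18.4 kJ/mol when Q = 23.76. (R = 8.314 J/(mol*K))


dG = dG0' + RT * ln(Q) / 1000
dG = -18.4 + 8.314 * 310 * ln(23.76) / 1000
dG = -10.235 kJ/mol

-10.235 kJ/mol


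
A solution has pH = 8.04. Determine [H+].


[H+] = 10^(-pH)
[H+] = 10^(-8.04)
[H+] = 9.120e-09 M

9.120e-09 M


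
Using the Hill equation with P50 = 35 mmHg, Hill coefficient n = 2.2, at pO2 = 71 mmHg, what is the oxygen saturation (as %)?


Y = pO2^n / (P50^n + pO2^n)
Y = 71^2.2 / (35^2.2 + 71^2.2)
Y = 82.58%

82.58%


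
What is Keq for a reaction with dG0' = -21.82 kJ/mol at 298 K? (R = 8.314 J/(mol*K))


Keq = exp(-dG0 * 1000 / (R * T))
Keq = exp(-(-21.82) * 1000 / (8.314 * 298))
Keq = 6680.9097

6680.9097


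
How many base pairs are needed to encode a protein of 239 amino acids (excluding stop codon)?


Each amino acid = 1 codon = 3 bp
bp = 239 * 3 = 717 bp

717 bp


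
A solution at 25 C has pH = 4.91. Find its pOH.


pOH = 14 - pH
pOH = 14 - 4.91
pOH = 9.09

9.09


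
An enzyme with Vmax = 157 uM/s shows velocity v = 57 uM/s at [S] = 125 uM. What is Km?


Km = [S] * (Vmax - v) / v
Km = 125 * (157 - 57) / 57
Km = 219.2982 uM

219.2982 uM


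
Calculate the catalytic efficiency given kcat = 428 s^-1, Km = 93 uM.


Catalytic efficiency = kcat / Km
= 428 / 93
= 4.6022 uM^-1*s^-1

4.6022 uM^-1*s^-1


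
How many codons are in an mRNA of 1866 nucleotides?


codons = nucleotides / 3
codons = 1866 / 3 = 622

622


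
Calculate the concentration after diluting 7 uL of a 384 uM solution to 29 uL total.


C2 = C1 * V1 / V2
C2 = 384 * 7 / 29
C2 = 92.6897 uM

92.6897 uM


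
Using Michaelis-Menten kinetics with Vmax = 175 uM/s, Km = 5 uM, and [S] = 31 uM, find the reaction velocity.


v = Vmax * [S] / (Km + [S])
v = 175 * 31 / (5 + 31)
v = 150.6944 uM/s

150.6944 uM/s


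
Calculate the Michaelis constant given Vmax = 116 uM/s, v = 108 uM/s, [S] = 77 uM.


Km = [S] * (Vmax - v) / v
Km = 77 * (116 - 108) / 108
Km = 5.7037 uM

5.7037 uM


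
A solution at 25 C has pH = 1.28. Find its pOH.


pOH = 14 - pH
pOH = 14 - 1.28
pOH = 12.72

12.72


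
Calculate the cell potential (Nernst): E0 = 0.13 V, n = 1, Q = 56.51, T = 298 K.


E = E0 - (RT/nF) * ln(Q)
E = 0.13 - (8.314 * 298 / (1 * 96485)) * ln(56.51)
E = 0.0264 V

0.0264 V


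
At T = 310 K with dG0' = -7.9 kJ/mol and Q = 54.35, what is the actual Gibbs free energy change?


dG = dG0' + RT * ln(Q) / 1000
dG = -7.9 + 8.314 * 310 * ln(54.35) / 1000
dG = 2.3976 kJ/mol

2.3976 kJ/mol


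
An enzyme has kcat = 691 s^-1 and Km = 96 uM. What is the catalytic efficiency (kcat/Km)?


Catalytic efficiency = kcat / Km
= 691 / 96
= 7.1979 uM^-1*s^-1

7.1979 uM^-1*s^-1


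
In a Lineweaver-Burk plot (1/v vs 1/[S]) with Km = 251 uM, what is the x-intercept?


x-intercept = -1/Km
= -1/251
= -0.004 1/uM

-0.004 1/uM


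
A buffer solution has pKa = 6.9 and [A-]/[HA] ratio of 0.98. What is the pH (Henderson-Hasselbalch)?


pH = pKa + log10([A-]/[HA])
pH = 6.9 + log10(0.98)
pH = 6.8912

6.8912


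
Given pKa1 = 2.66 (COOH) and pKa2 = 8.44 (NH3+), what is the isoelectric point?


pI = (pKa1 + pKa2) / 2
pI = (2.66 + 8.44) / 2
pI = 5.55

5.55


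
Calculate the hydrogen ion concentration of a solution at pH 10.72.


[H+] = 10^(-pH)
[H+] = 10^(-10.72)
[H+] = 1.905e-11 M

1.905e-11 M


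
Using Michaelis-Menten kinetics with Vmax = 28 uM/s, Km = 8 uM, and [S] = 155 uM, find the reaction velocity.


v = Vmax * [S] / (Km + [S])
v = 28 * 155 / (8 + 155)
v = 26.6258 uM/s

26.6258 uM/s


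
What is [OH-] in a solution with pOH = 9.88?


[OH-] = 10^(-pOH)
[OH-] = 10^(-9.88)
[OH-] = 1.318e-10 M

1.318e-10 M


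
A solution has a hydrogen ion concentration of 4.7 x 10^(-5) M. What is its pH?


pH = -log10([H+])
pH = -log10(4.7 x 10^(-5))
pH = 4.3279

4.3279


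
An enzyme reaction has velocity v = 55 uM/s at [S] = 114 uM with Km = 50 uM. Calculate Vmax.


Vmax = v * (Km + [S]) / [S]
Vmax = 55 * (50 + 114) / 114
Vmax = 79.1228 uM/s

79.1228 uM/s


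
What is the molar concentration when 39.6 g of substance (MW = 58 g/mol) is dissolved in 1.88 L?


C = (mass / MW) / volume
C = (39.6 / 58) / 1.88
C = 0.3632 M

0.3632 M


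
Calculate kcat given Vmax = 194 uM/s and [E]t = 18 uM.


kcat = Vmax / [E]t
kcat = 194 / 18
kcat = 10.7778 s^-1

10.7778 s^-1


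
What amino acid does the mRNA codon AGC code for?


Standard genetic code lookup.
Codon AGC -> Ser

Ser


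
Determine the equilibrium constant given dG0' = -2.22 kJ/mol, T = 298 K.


Keq = exp(-dG0 * 1000 / (R * T))
Keq = exp(-(-2.22) * 1000 / (8.314 * 298))
Keq = 2.4499

2.4499


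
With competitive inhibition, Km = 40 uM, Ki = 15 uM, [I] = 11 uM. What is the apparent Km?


Km_app = Km * (1 + [I]/Ki)
Km_app = 40 * (1 + 11/15)
Km_app = 69.3333 uM

69.3333 uM


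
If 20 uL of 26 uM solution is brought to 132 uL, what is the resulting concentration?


C2 = C1 * V1 / V2
C2 = 26 * 20 / 132
C2 = 3.9394 uM

3.9394 uM


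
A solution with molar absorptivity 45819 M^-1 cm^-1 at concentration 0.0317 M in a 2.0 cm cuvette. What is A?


A = epsilon * c * l
A = 45819 * 0.0317 * 2.0
A = 2904.9246

2904.9246


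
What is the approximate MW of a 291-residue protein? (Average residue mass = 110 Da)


MW = n_residues * 110 Da
MW = 291 * 110
MW = 32010 Da

32010 Da


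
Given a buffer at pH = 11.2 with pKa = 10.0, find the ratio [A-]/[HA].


[A-]/[HA] = 10^(pH - pKa)
= 10^(11.2 - 10.0)
= 15.8489

15.8489


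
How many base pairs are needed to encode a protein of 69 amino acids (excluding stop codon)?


Each amino acid = 1 codon = 3 bp
bp = 69 * 3 = 207 bp

207 bp


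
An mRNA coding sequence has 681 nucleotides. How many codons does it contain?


codons = nucleotides / 3
codons = 681 / 3 = 227

227


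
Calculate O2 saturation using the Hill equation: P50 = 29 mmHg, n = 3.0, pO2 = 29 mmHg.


Y = pO2^n / (P50^n + pO2^n)
Y = 29^3.0 / (29^3.0 + 29^3.0)
Y = 50.0%

50.0%


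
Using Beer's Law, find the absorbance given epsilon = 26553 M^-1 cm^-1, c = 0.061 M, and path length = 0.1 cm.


A = epsilon * c * l
A = 26553 * 0.061 * 0.1
A = 161.9733

161.9733


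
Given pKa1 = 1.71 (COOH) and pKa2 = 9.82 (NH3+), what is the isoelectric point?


pI = (pKa1 + pKa2) / 2
pI = (1.71 + 9.82) / 2
pI = 5.765

5.765


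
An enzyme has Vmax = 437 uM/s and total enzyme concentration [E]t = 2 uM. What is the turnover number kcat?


kcat = Vmax / [E]t
kcat = 437 / 2
kcat = 218.5 s^-1

218.5 s^-1


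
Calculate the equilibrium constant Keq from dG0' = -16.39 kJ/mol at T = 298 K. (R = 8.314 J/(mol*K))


Keq = exp(-dG0 * 1000 / (R * T))
Keq = exp(-(-16.39) * 1000 / (8.314 * 298))
Keq = 746.4642

746.4642


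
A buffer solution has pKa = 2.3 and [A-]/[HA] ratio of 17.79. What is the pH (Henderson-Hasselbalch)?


pH = pKa + log10([A-]/[HA])
pH = 2.3 + log10(17.79)
pH = 3.5502

3.5502


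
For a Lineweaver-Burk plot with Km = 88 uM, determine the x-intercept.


x-intercept = -1/Km
= -1/88
= -0.0114 1/uM

-0.0114 1/uM


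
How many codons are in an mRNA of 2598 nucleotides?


codons = nucleotides / 3
codons = 2598 / 3 = 866

866


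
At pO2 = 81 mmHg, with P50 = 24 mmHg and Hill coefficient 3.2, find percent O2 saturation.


Y = pO2^n / (P50^n + pO2^n)
Y = 81^3.2 / (24^3.2 + 81^3.2)
Y = 98.0%

98.0%


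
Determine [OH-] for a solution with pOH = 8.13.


[OH-] = 10^(-pOH)
[OH-] = 10^(-8.13)
[OH-] = 7.413e-09 M

7.413e-09 M


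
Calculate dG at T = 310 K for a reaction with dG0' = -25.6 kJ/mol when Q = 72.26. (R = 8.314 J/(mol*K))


dG = dG0' + RT * ln(Q) / 1000
dG = -25.6 + 8.314 * 310 * ln(72.26) / 1000
dG = -14.5683 kJ/mol

-14.5683 kJ/mol


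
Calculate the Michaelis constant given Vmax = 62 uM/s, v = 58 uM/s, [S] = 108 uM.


Km = [S] * (Vmax - v) / v
Km = 108 * (62 - 58) / 58
Km = 7.4483 uM

7.4483 uM


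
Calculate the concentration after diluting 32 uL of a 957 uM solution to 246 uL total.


C2 = C1 * V1 / V2
C2 = 957 * 32 / 246
C2 = 124.4878 uM

124.4878 uM


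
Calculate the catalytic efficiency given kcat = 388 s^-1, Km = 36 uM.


Catalytic efficiency = kcat / Km
= 388 / 36
= 10.7778 uM^-1*s^-1

10.7778 uM^-1*s^-1


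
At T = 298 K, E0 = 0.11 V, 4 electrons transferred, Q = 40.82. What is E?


E = E0 - (RT/nF) * ln(Q)
E = 0.11 - (8.314 * 298 / (4 * 96485)) * ln(40.82)
E = 0.0862 V

0.0862 V


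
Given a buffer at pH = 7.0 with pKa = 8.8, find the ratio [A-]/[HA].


[A-]/[HA] = 10^(pH - pKa)
= 10^(7.0 - 8.8)
= 0.0158

0.0158


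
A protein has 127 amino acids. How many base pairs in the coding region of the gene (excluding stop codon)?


Each amino acid = 1 codon = 3 bp
bp = 127 * 3 = 381 bp

381 bp


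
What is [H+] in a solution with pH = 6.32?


[H+] = 10^(-pH)
[H+] = 10^(-6.32)
[H+] = 4.786e-07 M

4.786e-07 M


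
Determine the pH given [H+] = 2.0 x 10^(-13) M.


pH = -log10([H+])
pH = -log10(2.0 x 10^(-13))
pH = 12.699

12.699


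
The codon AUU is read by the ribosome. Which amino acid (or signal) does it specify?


Standard genetic code lookup.
Codon AUU -> Ile

Ile


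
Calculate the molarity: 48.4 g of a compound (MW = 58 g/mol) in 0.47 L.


C = (mass / MW) / volume
C = (48.4 / 58) / 0.47
C = 1.7755 M

1.7755 M


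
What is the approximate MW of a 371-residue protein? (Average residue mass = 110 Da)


MW = n_residues * 110 Da
MW = 371 * 110
MW = 40810 Da

40810 Da


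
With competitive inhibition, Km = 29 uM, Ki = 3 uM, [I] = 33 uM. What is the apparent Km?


Km_app = Km * (1 + [I]/Ki)
Km_app = 29 * (1 + 33/3)
Km_app = 348.0 uM

348.0 uM


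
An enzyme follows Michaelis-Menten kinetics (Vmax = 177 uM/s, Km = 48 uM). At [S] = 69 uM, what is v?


v = Vmax * [S] / (Km + [S])
v = 177 * 69 / (48 + 69)
v = 104.3846 uM/s

104.3846 uM/s


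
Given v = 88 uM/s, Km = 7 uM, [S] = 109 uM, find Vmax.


Vmax = v * (Km + [S]) / [S]
Vmax = 88 * (7 + 109) / 109
Vmax = 93.6514 uM/s

93.6514 uM/s


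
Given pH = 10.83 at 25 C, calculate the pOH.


pOH = 14 - pH
pOH = 14 - 10.83
pOH = 3.17

3.17


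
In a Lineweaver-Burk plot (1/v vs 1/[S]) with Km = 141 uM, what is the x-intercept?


x-intercept = -1/Km
= -1/141
= -0.0071 1/uM

-0.0071 1/uM


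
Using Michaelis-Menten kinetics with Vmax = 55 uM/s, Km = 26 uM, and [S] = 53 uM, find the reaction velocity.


v = Vmax * [S] / (Km + [S])
v = 55 * 53 / (26 + 53)
v = 36.8987 uM/s

36.8987 uM/s


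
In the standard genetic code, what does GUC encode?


Standard genetic code lookup.
Codon GUC -> Val

Val


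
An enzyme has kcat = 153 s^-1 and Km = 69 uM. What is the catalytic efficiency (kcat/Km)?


Catalytic efficiency = kcat / Km
= 153 / 69
= 2.2174 uM^-1*s^-1

2.2174 uM^-1*s^-1


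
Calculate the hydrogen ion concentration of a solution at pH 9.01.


[H+] = 10^(-pH)
[H+] = 10^(-9.01)
[H+] = 9.772e-10 M

9.772e-10 M


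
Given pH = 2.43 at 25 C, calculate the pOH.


pOH = 14 - pH
pOH = 14 - 2.43
pOH = 11.57

11.57


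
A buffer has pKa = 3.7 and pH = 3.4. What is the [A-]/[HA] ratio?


[A-]/[HA] = 10^(pH - pKa)
= 10^(3.4 - 3.7)
= 0.5012

0.5012


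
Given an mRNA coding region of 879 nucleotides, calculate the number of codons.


codons = nucleotides / 3
codons = 879 / 3 = 293

293


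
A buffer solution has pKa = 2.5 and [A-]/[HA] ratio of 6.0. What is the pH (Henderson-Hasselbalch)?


pH = pKa + log10([A-]/[HA])
pH = 2.5 + log10(6.0)
pH = 3.2782

3.2782


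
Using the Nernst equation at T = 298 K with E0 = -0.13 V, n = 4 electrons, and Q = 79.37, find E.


E = E0 - (RT/nF) * ln(Q)
E = -0.13 - (8.314 * 298 / (4 * 96485)) * ln(79.37)
E = -0.1581 V

-0.1581 V


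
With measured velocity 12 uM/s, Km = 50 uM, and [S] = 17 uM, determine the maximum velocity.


Vmax = v * (Km + [S]) / [S]
Vmax = 12 * (50 + 17) / 17
Vmax = 47.2941 uM/s

47.2941 uM/s


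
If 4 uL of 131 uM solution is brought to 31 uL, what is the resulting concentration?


C2 = C1 * V1 / V2
C2 = 131 * 4 / 31
C2 = 16.9032 uM

16.9032 uM


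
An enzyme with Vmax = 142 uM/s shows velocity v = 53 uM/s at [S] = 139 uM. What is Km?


Km = [S] * (Vmax - v) / v
Km = 139 * (142 - 53) / 53
Km = 233.4151 uM

233.4151 uM


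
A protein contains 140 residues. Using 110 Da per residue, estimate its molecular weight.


MW = n_residues * 110 Da
MW = 140 * 110
MW = 15400 Da

15400 Da


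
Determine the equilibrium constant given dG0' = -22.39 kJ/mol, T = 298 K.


Keq = exp(-dG0 * 1000 / (R * T))
Keq = exp(-(-22.39) * 1000 / (8.314 * 298))
Keq = 8409.1308

8409.1308


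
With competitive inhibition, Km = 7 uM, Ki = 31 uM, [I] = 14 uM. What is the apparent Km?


Km_app = Km * (1 + [I]/Ki)
Km_app = 7 * (1 + 14/31)
Km_app = 10.1613 uM

10.1613 uM


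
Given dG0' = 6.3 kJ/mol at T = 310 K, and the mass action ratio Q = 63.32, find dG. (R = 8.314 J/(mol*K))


dG = dG0' + RT * ln(Q) / 1000
dG = 6.3 + 8.314 * 310 * ln(63.32) / 1000
dG = 16.9913 kJ/mol

16.9913 kJ/mol


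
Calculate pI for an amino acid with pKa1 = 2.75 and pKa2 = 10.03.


pI = (pKa1 + pKa2) / 2
pI = (2.75 + 10.03) / 2
pI = 6.39

6.39


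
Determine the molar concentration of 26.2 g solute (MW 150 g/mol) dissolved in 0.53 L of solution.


C = (mass / MW) / volume
C = (26.2 / 150) / 0.53
C = 0.3296 M

0.3296 M


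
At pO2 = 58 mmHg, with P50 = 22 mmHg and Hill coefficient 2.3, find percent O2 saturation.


Y = pO2^n / (P50^n + pO2^n)
Y = 58^2.3 / (22^2.3 + 58^2.3)
Y = 90.29%

90.29%


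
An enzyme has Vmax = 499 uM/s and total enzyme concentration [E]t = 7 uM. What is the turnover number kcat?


kcat = Vmax / [E]t
kcat = 499 / 7
kcat = 71.2857 s^-1

71.2857 s^-1


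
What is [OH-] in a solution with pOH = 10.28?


[OH-] = 10^(-pOH)
[OH-] = 10^(-10.28)
[OH-] = 5.248e-11 M

5.248e-11 M


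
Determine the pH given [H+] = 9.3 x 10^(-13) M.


pH = -log10([H+])
pH = -log10(9.3 x 10^(-13))
pH = 12.0315

12.0315


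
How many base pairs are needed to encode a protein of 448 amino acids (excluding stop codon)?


Each amino acid = 1 codon = 3 bp
bp = 448 * 3 = 1344 bp

1344 bp


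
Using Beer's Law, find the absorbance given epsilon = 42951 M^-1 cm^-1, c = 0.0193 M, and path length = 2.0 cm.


A = epsilon * c * l
A = 42951 * 0.0193 * 2.0
A = 1657.9086

1657.9086


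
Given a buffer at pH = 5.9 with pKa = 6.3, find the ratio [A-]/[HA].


[A-]/[HA] = 10^(pH - pKa)
= 10^(5.9 - 6.3)
= 0.3981

0.3981


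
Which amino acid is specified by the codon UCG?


Standard genetic code lookup.
Codon UCG -> Ser

Ser


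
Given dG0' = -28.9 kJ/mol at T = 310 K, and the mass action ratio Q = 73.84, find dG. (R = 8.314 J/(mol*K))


dG = dG0' + RT * ln(Q) / 1000
dG = -28.9 + 8.314 * 310 * ln(73.84) / 1000
dG = -17.8125 kJ/mol

-17.8125 kJ/mol


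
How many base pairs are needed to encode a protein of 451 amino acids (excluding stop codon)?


Each amino acid = 1 codon = 3 bp
bp = 451 * 3 = 1353 bp

1353 bp


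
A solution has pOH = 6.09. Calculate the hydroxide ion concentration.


[OH-] = 10^(-pOH)
[OH-] = 10^(-6.09)
[OH-] = 8.128e-07 M

8.128e-07 M


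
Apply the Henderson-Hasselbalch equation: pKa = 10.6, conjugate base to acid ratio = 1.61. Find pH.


pH = pKa + log10([A-]/[HA])
pH = 10.6 + log10(1.61)
pH = 10.8068

10.8068


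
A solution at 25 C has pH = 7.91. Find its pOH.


pOH = 14 - pH
pOH = 14 - 7.91
pOH = 6.09

6.09


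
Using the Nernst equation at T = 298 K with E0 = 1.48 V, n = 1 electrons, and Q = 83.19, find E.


E = E0 - (RT/nF) * ln(Q)
E = 1.48 - (8.314 * 298 / (1 * 96485)) * ln(83.19)
E = 1.3665 V

1.3665 V


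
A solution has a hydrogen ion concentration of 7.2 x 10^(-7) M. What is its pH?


pH = -log10([H+])
pH = -log10(7.2 x 10^(-7))
pH = 6.1427

6.1427


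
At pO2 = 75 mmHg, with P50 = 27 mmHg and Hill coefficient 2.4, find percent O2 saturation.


Y = pO2^n / (P50^n + pO2^n)
Y = 75^2.4 / (27^2.4 + 75^2.4)
Y = 92.07%

92.07%


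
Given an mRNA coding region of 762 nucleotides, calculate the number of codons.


codons = nucleotides / 3
codons = 762 / 3 = 254

254


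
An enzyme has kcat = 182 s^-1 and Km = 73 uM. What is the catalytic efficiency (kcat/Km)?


Catalytic efficiency = kcat / Km
= 182 / 73
= 2.4932 uM^-1*s^-1

2.4932 uM^-1*s^-1


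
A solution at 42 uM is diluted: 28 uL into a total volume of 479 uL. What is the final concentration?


C2 = C1 * V1 / V2
C2 = 42 * 28 / 479
C2 = 2.4551 uM

2.4551 uM


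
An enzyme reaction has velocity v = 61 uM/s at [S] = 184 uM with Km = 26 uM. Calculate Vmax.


Vmax = v * (Km + [S]) / [S]
Vmax = 61 * (26 + 184) / 184
Vmax = 69.6196 uM/s

69.6196 uM/s


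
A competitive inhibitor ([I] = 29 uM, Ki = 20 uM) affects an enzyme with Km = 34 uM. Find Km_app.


Km_app = Km * (1 + [I]/Ki)
Km_app = 34 * (1 + 29/20)
Km_app = 83.3 uM

83.3 uM


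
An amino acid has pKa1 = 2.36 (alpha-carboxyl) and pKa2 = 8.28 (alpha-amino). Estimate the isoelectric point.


pI = (pKa1 + pKa2) / 2
pI = (2.36 + 8.28) / 2
pI = 5.32

5.32


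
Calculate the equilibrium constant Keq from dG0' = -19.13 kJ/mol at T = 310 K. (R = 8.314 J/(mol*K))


Keq = exp(-dG0 * 1000 / (R * T))
Keq = exp(-(-19.13) * 1000 / (8.314 * 310))
Keq = 1673.0126

1673.0126


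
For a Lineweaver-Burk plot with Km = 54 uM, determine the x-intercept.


x-intercept = -1/Km
= -1/54
= -0.0185 1/uM

-0.0185 1/uM


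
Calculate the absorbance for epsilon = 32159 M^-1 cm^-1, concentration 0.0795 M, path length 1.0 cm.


A = epsilon * c * l
A = 32159 * 0.0795 * 1.0
A = 2556.6405

2556.6405


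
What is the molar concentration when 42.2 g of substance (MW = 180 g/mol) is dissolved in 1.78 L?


C = (mass / MW) / volume
C = (42.2 / 180) / 1.78
C = 0.1317 M

0.1317 M


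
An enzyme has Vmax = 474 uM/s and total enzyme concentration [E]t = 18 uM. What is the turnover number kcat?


kcat = Vmax / [E]t
kcat = 474 / 18
kcat = 26.3333 s^-1

26.3333 s^-1


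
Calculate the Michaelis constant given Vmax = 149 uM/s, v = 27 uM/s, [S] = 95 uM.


Km = [S] * (Vmax - v) / v
Km = 95 * (149 - 27) / 27
Km = 429.2593 uM

429.2593 uM


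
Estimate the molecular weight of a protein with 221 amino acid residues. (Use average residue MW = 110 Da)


MW = n_residues * 110 Da
MW = 221 * 110
MW = 24310 Da

24310 Da


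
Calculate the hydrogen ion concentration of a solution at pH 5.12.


[H+] = 10^(-pH)
[H+] = 10^(-5.12)
[H+] = 7.586e-06 M

7.586e-06 M


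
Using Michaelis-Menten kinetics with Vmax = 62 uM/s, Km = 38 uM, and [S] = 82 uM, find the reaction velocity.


v = Vmax * [S] / (Km + [S])
v = 62 * 82 / (38 + 82)
v = 42.3667 uM/s

42.3667 uM/s


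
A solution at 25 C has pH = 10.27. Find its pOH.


pOH = 14 - pH
pOH = 14 - 10.27
pOH = 3.73

3.73


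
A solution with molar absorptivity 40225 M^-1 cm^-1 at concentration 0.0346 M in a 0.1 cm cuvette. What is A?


A = epsilon * c * l
A = 40225 * 0.0346 * 0.1
A = 139.1785

139.1785


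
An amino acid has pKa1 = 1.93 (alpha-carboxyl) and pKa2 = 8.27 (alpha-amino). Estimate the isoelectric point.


pI = (pKa1 + pKa2) / 2
pI = (1.93 + 8.27) / 2
pI = 5.1

5.1


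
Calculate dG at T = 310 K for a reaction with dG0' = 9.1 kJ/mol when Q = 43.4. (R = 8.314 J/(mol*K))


dG = dG0' + RT * ln(Q) / 1000
dG = 9.1 + 8.314 * 310 * ln(43.4) / 1000
dG = 18.8178 kJ/mol

18.8178 kJ/mol


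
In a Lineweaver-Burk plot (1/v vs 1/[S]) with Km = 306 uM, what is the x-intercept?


x-intercept = -1/Km
= -1/306
= -0.0033 1/uM

-0.0033 1/uM


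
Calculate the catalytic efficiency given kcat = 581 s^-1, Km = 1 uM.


Catalytic efficiency = kcat / Km
= 581 / 1
= 581.0 uM^-1*s^-1

581.0 uM^-1*s^-1


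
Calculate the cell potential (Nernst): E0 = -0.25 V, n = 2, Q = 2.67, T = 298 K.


E = E0 - (RT/nF) * ln(Q)
E = -0.25 - (8.314 * 298 / (2 * 96485)) * ln(2.67)
E = -0.2626 V

-0.2626 V


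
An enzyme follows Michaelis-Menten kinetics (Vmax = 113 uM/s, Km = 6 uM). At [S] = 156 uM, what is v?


v = Vmax * [S] / (Km + [S])
v = 113 * 156 / (6 + 156)
v = 108.8148 uM/s

108.8148 uM/s


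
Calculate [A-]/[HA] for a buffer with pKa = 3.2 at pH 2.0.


[A-]/[HA] = 10^(pH - pKa)
= 10^(2.0 - 3.2)
= 0.0631

0.0631


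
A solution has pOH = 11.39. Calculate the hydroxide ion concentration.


[OH-] = 10^(-pOH)
[OH-] = 10^(-11.39)
[OH-] = 4.074e-12 M

4.074e-12 M


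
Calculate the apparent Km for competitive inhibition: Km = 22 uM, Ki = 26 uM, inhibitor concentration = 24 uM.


Km_app = Km * (1 + [I]/Ki)
Km_app = 22 * (1 + 24/26)
Km_app = 42.3077 uM

42.3077 uM


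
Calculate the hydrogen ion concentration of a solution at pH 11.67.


[H+] = 10^(-pH)
[H+] = 10^(-11.67)
[H+] = 2.138e-12 M

2.138e-12 M


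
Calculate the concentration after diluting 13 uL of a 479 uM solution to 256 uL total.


C2 = C1 * V1 / V2
C2 = 479 * 13 / 256
C2 = 24.3242 uM

24.3242 uM


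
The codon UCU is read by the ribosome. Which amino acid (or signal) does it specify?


Standard genetic code lookup.
Codon UCU -> Ser

Ser


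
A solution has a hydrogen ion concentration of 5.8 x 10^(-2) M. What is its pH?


pH = -log10([H+])
pH = -log10(5.8 x 10^(-2))
pH = 1.2366

1.2366


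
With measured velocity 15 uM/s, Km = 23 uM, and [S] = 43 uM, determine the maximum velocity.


Vmax = v * (Km + [S]) / [S]
Vmax = 15 * (23 + 43) / 43
Vmax = 23.0233 uM/s

23.0233 uM/s


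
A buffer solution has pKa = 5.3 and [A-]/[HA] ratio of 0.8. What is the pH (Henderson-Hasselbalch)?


pH = pKa + log10([A-]/[HA])
pH = 5.3 + log10(0.8)
pH = 5.2031

5.2031


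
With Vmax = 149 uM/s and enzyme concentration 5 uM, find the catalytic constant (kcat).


kcat = Vmax / [E]t
kcat = 149 / 5
kcat = 29.8 s^-1

29.8 s^-1


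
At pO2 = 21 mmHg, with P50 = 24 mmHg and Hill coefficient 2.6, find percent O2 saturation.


Y = pO2^n / (P50^n + pO2^n)
Y = 21^2.6 / (24^2.6 + 21^2.6)
Y = 41.41%

41.41%


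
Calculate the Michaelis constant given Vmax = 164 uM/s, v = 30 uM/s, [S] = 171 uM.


Km = [S] * (Vmax - v) / v
Km = 171 * (164 - 30) / 30
Km = 763.8 uM

763.8 uM


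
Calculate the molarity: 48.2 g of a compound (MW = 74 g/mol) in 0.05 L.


C = (mass / MW) / volume
C = (48.2 / 74) / 0.05
C = 13.027 M

13.027 M


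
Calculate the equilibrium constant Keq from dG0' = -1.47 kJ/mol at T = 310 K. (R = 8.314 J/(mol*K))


Keq = exp(-dG0 * 1000 / (R * T))
Keq = exp(-(-1.47) * 1000 / (8.314 * 310))
Keq = 1.7689

1.7689


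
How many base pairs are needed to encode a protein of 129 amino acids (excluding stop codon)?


Each amino acid = 1 codon = 3 bp
bp = 129 * 3 = 387 bp

387 bp


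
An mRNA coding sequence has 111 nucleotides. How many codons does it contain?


codons = nucleotides / 3
codons = 111 / 3 = 37

37


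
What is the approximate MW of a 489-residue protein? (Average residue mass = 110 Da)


MW = n_residues * 110 Da
MW = 489 * 110
MW = 53790 Da

53790 Da


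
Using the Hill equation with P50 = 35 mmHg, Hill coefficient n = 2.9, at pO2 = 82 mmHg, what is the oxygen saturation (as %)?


Y = pO2^n / (P50^n + pO2^n)
Y = 82^2.9 / (35^2.9 + 82^2.9)
Y = 92.19%

92.19%


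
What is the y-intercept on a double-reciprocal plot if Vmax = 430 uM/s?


y-intercept = 1/Vmax
= 1/430
= 0.0023 s/uM

0.0023 s/uM


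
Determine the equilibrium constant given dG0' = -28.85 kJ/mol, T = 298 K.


Keq = exp(-dG0 * 1000 / (R * T))
Keq = exp(-(-28.85) * 1000 / (8.314 * 298))
Keq = 114058.2798

114058.2798


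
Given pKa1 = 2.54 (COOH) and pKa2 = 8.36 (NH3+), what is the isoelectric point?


pI = (pKa1 + pKa2) / 2
pI = (2.54 + 8.36) / 2
pI = 5.45

5.45


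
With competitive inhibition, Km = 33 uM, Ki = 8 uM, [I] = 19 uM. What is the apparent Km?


Km_app = Km * (1 + [I]/Ki)
Km_app = 33 * (1 + 19/8)
Km_app = 111.375 uM

111.375 uM


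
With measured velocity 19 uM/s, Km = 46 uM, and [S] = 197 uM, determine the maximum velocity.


Vmax = v * (Km + [S]) / [S]
Vmax = 19 * (46 + 197) / 197
Vmax = 23.4365 uM/s

23.4365 uM/s


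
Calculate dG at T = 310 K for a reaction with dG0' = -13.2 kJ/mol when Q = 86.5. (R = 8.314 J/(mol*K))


dG = dG0' + RT * ln(Q) / 1000
dG = -13.2 + 8.314 * 310 * ln(86.5) / 1000
dG = -1.7047 kJ/mol

-1.7047 kJ/mol


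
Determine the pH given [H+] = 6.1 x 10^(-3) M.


pH = -log10([H+])
pH = -log10(6.1 x 10^(-3))
pH = 2.2147

2.2147


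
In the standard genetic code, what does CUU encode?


Standard genetic code lookup.
Codon CUU -> Leu

Leu


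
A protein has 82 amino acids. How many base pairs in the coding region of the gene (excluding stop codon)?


Each amino acid = 1 codon = 3 bp
bp = 82 * 3 = 246 bp

246 bp


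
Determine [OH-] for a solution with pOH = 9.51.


[OH-] = 10^(-pOH)
[OH-] = 10^(-9.51)
[OH-] = 3.090e-10 M

3.090e-10 M


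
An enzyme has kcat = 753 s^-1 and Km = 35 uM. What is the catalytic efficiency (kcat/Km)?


Catalytic efficiency = kcat / Km
= 753 / 35
= 21.5143 uM^-1*s^-1

21.5143 uM^-1*s^-1


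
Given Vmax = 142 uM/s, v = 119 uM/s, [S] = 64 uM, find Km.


Km = [S] * (Vmax - v) / v
Km = 64 * (142 - 119) / 119
Km = 12.3697 uM

12.3697 uM


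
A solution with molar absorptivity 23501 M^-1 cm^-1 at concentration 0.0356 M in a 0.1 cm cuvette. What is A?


A = epsilon * c * l
A = 23501 * 0.0356 * 0.1
A = 83.6636

83.6636


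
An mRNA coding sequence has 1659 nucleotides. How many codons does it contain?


codons = nucleotides / 3
codons = 1659 / 3 = 553

553


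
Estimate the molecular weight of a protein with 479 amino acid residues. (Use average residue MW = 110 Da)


MW = n_residues * 110 Da
MW = 479 * 110
MW = 52690 Da

52690 Da


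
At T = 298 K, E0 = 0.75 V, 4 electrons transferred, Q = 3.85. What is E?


E = E0 - (RT/nF) * ln(Q)
E = 0.75 - (8.314 * 298 / (4 * 96485)) * ln(3.85)
E = 0.7413 V

0.7413 V


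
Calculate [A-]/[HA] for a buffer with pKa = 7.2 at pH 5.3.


[A-]/[HA] = 10^(pH - pKa)
= 10^(5.3 - 7.2)
= 0.0126

0.0126


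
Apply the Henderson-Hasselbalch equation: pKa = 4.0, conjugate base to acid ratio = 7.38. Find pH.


pH = pKa + log10([A-]/[HA])
pH = 4.0 + log10(7.38)
pH = 4.8681

4.8681


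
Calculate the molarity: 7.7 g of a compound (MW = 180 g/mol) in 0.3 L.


C = (mass / MW) / volume
C = (7.7 / 180) / 0.3
C = 0.1426 M

0.1426 M


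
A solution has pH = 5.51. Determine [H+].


[H+] = 10^(-pH)
[H+] = 10^(-5.51)
[H+] = 3.090e-06 M

3.090e-06 M


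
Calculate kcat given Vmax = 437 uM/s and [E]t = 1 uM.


kcat = Vmax / [E]t
kcat = 437 / 1
kcat = 437.0 s^-1

437.0 s^-1


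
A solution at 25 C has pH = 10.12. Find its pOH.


pOH = 14 - pH
pOH = 14 - 10.12
pOH = 3.88

3.88


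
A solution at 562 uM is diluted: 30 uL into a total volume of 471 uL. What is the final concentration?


C2 = C1 * V1 / V2
C2 = 562 * 30 / 471
C2 = 35.7962 uM

35.7962 uM


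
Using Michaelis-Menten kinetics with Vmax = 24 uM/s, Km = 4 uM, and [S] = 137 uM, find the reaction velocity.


v = Vmax * [S] / (Km + [S])
v = 24 * 137 / (4 + 137)
v = 23.3191 uM/s

23.3191 uM/s


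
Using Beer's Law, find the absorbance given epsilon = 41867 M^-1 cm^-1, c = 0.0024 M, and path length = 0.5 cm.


A = epsilon * c * l
A = 41867 * 0.0024 * 0.5
A = 50.2404

50.2404


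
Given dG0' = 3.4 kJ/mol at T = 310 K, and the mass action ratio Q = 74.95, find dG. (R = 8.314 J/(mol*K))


dG = dG0' + RT * ln(Q) / 1000
dG = 3.4 + 8.314 * 310 * ln(74.95) / 1000
dG = 14.5259 kJ/mol

14.5259 kJ/mol


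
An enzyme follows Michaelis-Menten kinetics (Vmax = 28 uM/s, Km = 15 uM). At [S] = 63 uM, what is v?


v = Vmax * [S] / (Km + [S])
v = 28 * 63 / (15 + 63)
v = 22.6154 uM/s

22.6154 uM/s


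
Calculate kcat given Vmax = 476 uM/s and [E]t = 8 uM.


kcat = Vmax / [E]t
kcat = 476 / 8
kcat = 59.5 s^-1

59.5 s^-1


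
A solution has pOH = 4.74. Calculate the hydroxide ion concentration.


[OH-] = 10^(-pOH)
[OH-] = 10^(-4.74)
[OH-] = 1.820e-05 M

1.820e-05 M


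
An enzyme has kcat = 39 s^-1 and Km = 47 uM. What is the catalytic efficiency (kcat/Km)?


Catalytic efficiency = kcat / Km
= 39 / 47
= 0.8298 uM^-1*s^-1

0.8298 uM^-1*s^-1


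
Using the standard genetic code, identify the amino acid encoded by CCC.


Standard genetic code lookup.
Codon CCC -> Pro

Pro


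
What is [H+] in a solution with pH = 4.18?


[H+] = 10^(-pH)
[H+] = 10^(-4.18)
[H+] = 6.607e-05 M

6.607e-05 M


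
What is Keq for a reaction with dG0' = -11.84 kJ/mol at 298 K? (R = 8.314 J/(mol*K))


Keq = exp(-dG0 * 1000 / (R * T))
Keq = exp(-(-11.84) * 1000 / (8.314 * 298))
Keq = 118.9701

118.9701


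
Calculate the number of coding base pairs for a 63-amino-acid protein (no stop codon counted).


Each amino acid = 1 codon = 3 bp
bp = 63 * 3 = 189 bp

189 bp


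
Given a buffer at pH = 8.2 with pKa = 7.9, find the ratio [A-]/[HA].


[A-]/[HA] = 10^(pH - pKa)
= 10^(8.2 - 7.9)
= 1.9953

1.9953


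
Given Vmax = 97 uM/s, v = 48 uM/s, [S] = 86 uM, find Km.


Km = [S] * (Vmax - v) / v
Km = 86 * (97 - 48) / 48
Km = 87.7917 uM

87.7917 uM


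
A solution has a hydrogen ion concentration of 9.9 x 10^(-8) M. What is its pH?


pH = -log10([H+])
pH = -log10(9.9 x 10^(-8))
pH = 7.0044

7.0044


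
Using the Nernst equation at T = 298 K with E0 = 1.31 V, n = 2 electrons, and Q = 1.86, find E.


E = E0 - (RT/nF) * ln(Q)
E = 1.31 - (8.314 * 298 / (2 * 96485)) * ln(1.86)
E = 1.302 V

1.302 V


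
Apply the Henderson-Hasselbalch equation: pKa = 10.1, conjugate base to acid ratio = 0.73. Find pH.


pH = pKa + log10([A-]/[HA])
pH = 10.1 + log10(0.73)
pH = 9.9633

9.9633


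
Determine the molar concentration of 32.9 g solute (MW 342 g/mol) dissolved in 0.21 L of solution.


C = (mass / MW) / volume
C = (32.9 / 342) / 0.21
C = 0.4581 M

0.4581 M


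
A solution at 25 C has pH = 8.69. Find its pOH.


pOH = 14 - pH
pOH = 14 - 8.69
pOH = 5.31

5.31


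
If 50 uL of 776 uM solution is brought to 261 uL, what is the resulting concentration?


C2 = C1 * V1 / V2
C2 = 776 * 50 / 261
C2 = 148.659 uM

148.659 uM


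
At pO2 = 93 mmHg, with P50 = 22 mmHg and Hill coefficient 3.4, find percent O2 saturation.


Y = pO2^n / (P50^n + pO2^n)
Y = 93^3.4 / (22^3.4 + 93^3.4)
Y = 99.26%

99.26%


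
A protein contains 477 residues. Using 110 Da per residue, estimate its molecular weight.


MW = n_residues * 110 Da
MW = 477 * 110
MW = 52470 Da

52470 Da


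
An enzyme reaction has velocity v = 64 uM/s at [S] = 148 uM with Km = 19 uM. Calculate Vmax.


Vmax = v * (Km + [S]) / [S]
Vmax = 64 * (19 + 148) / 148
Vmax = 72.2162 uM/s

72.2162 uM/s


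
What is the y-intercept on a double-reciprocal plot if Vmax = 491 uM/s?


y-intercept = 1/Vmax
= 1/491
= 0.002 s/uM

0.002 s/uM


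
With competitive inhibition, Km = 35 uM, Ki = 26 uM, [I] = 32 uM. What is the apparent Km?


Km_app = Km * (1 + [I]/Ki)
Km_app = 35 * (1 + 32/26)
Km_app = 78.0769 uM

78.0769 uM
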